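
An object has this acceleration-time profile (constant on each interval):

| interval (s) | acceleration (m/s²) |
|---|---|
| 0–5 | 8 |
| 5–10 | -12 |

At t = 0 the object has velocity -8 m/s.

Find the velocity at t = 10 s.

Δv equals the area under the a-t graph; then v = v₀ + Δv.
0–5 s: 8 × 5 = 40 m/s
5–10 s: -12 × 5 = -60 m/s
Δv = -20 m/s, so v(10) = -8 + (-20) = -28 m/s.

-28 m/s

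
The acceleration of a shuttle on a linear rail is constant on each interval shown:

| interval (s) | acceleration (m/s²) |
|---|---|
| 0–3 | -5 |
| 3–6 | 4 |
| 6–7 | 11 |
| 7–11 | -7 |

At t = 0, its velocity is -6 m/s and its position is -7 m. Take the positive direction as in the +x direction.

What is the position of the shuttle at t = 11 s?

On each constant-a segment, Δv = aΔt and Δx = v₀Δt + ½aΔt²; chain segment to segment.
0–3 s: v starts -6 m/s; Δx = -6·3 + ½·-5·3² = -40.5 m; v ends -21 m/s.
3–6 s: v starts -21 m/s; Δx = -21·3 + ½·4·3² = -45 m; v ends -9 m/s.
6–7 s: v starts -9 m/s; Δx = -9·1 + ½·11·1² = -3.5 m; v ends 2 m/s.
7–11 s: v starts 2 m/s; Δx = 2·4 + ½·-7·4² = -48 m; v ends -26 m/s.
x(11) = -7 + Σ Δx = -144 m.

-144 m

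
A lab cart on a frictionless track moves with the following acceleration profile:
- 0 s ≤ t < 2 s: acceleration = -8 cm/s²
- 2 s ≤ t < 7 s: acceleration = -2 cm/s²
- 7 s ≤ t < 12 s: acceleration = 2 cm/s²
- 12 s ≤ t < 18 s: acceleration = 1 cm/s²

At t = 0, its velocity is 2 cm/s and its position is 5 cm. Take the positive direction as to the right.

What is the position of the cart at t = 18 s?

On each constant-a segment, Δv = aΔt and Δx = v₀Δt + ½aΔt²; chain segment to segment.
0–2 s: v starts 2 cm/s; Δx = 2·2 + ½·-8·2² = -12 cm; v ends -14 cm/s.
2–7 s: v starts -14 cm/s; Δx = -14·5 + ½·-2·5² = -95 cm; v ends -24 cm/s.
7–12 s: v starts -24 cm/s; Δx = -24·5 + ½·2·5² = -95 cm; v ends -14 cm/s.
12–18 s: v starts -14 cm/s; Δx = -14·6 + ½·1·6² = -66 cm; v ends -8 cm/s.
x(18) = 5 + Σ Δx = -263 cm.

-263 cm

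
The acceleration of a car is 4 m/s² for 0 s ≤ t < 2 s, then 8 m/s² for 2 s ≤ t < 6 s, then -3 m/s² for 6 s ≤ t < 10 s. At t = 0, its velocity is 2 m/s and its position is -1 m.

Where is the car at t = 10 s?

259 m

On each constant-a segment, Δv = aΔt and Δx = v₀Δt + ½aΔt²; chain segment to segment.
0–2 s: v starts 2 m/s; Δx = 2·2 + ½·4·2² = 12 m; v ends 10 m/s.
2–6 s: v starts 10 m/s; Δx = 10·4 + ½·8·4² = 104 m; v ends 42 m/s.
6–10 s: v starts 42 m/s; Δx = 42·4 + ½·-3·4² = 144 m; v ends 30 m/s.
x(10) = -1 + Σ Δx = 259 m.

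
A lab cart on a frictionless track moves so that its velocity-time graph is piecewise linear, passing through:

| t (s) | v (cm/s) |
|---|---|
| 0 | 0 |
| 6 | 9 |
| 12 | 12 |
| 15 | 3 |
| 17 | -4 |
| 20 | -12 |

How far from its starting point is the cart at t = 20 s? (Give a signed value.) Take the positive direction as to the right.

87.5 cm

Net displacement equals the area under the velocity-time graph (areas below the axis count negative).
0–6 s: ½(0 + 9)(6) = 27 cm
6–12 s: ½(9 + 12)(6) = 63 cm
12–15 s: ½(12 + 3)(3) = 22.5 cm
15–17 s: ½(3 + -4)(2) = -1 cm
17–20 s: ½(-4 + -12)(3) = -24 cm
Net displacement = 87.5 cm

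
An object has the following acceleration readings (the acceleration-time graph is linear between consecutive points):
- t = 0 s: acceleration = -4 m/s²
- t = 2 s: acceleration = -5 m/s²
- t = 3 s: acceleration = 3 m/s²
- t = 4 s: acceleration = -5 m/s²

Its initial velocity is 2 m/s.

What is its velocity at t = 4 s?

-9 m/s

Δv equals the area under the a-t graph; then v = v₀ + Δv.
0–2 s: ½(-4 + -5)(2) = -9 m/s
2–3 s: ½(-5 + 3)(1) = -1 m/s
3–4 s: ½(3 + -5)(1) = -1 m/s
Δv = -11 m/s, so v(4) = 2 + (-11) = -9 m/s.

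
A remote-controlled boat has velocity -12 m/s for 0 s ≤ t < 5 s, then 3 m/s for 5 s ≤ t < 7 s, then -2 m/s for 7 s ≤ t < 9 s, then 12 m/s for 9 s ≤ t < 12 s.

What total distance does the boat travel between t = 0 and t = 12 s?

106 m

Total distance travelled is ∫|v| dt — sum the magnitudes of each area piece.
0–5 s: |-12| × 5 = 60 m
5–7 s: |3| × 2 = 6 m
7–9 s: |-2| × 2 = 4 m
9–12 s: |12| × 3 = 36 m
Total distance = 106 m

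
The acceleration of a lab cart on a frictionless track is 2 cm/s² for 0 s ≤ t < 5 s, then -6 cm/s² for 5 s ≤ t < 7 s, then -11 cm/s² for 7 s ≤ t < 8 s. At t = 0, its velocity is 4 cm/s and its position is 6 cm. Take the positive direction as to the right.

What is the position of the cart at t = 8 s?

63.5 cm

On each constant-a segment, Δv = aΔt and Δx = v₀Δt + ½aΔt²; chain segment to segment.
0–5 s: v starts 4 cm/s; Δx = 4·5 + ½·2·5² = 45 cm; v ends 14 cm/s.
5–7 s: v starts 14 cm/s; Δx = 14·2 + ½·-6·2² = 16 cm; v ends 2 cm/s.
7–8 s: v starts 2 cm/s; Δx = 2·1 + ½·-11·1² = -3.5 cm; v ends -9 cm/s.
x(8) = 6 + Σ Δx = 63.5 cm.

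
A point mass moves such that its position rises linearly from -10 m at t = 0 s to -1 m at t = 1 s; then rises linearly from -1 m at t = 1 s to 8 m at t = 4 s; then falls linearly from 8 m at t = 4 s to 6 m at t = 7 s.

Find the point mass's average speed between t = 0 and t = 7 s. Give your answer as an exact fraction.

20/7 m/s

Average speed = (total path length)/(elapsed time); on a piecewise-linear x-t graph the path length is Σ|Δx|.
0–1 s: |Δx| = |-1 − -10| = 9 m
1–4 s: |Δx| = |8 − -1| = 9 m
4–7 s: |Δx| = |6 − 8| = 2 m
Total path = 20 m; average speed = 20/7 = 20/7 m/s.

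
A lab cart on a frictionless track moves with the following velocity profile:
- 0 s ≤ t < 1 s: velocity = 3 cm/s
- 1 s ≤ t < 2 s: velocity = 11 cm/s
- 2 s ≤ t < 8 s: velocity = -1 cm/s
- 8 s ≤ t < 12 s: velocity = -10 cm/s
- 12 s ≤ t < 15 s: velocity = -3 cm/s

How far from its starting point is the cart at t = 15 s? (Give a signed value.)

Displacement is the signed area under the v-t curve.
0–1 s: 3 × 1 = 3 cm
1–2 s: 11 × 1 = 11 cm
2–8 s: -1 × 6 = -6 cm
8–12 s: -10 × 4 = -40 cm
12–15 s: -3 × 3 = -9 cm
Net displacement = -41 cm

-41 cm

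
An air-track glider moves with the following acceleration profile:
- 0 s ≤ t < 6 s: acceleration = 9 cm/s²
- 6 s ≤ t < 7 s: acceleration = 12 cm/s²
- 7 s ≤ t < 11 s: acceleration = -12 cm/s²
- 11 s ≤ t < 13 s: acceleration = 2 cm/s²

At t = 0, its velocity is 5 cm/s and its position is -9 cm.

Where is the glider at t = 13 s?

486 cm

On each constant-a segment, Δv = aΔt and Δx = v₀Δt + ½aΔt²; chain segment to segment.
0–6 s: v starts 5 cm/s; Δx = 5·6 + ½·9·6² = 192 cm; v ends 59 cm/s.
6–7 s: v starts 59 cm/s; Δx = 59·1 + ½·12·1² = 65 cm; v ends 71 cm/s.
7–11 s: v starts 71 cm/s; Δx = 71·4 + ½·-12·4² = 188 cm; v ends 23 cm/s.
11–13 s: v starts 23 cm/s; Δx = 23·2 + ½·2·2² = 50 cm; v ends 27 cm/s.
x(13) = -9 + Σ Δx = 486 cm.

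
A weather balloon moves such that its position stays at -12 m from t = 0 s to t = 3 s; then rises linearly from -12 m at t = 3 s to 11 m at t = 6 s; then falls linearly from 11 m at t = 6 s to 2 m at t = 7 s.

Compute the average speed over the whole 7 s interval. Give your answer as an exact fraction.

32/7 m/s

Average speed = (total path length)/(elapsed time); on a piecewise-linear x-t graph the path length is Σ|Δx|.
0–3 s: |Δx| = |-12 − -12| = 0 m
3–6 s: |Δx| = |11 − -12| = 23 m
6–7 s: |Δx| = |2 − 11| = 9 m
Total path = 32 m; average speed = 32/7 = 32/7 m/s.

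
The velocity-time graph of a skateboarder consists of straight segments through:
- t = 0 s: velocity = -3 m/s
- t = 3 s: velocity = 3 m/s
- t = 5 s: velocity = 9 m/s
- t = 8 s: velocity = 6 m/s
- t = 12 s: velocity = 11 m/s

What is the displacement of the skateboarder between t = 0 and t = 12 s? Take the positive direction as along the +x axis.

68.5 m

Displacement is the signed area under the v-t curve.
0–3 s: ½(-3 + 3)(3) = 0 m
3–5 s: ½(3 + 9)(2) = 12 m
5–8 s: ½(9 + 6)(3) = 22.5 m
8–12 s: ½(6 + 11)(4) = 34 m
Net displacement = 68.5 m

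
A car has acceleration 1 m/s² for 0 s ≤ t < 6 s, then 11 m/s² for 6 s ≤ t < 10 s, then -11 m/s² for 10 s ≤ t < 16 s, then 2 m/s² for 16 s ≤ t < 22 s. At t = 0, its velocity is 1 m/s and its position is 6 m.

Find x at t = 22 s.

200 m

On each constant-a segment, Δv = aΔt and Δx = v₀Δt + ½aΔt²; chain segment to segment.
0–6 s: v starts 1 m/s; Δx = 1·6 + ½·1·6² = 24 m; v ends 7 m/s.
6–10 s: v starts 7 m/s; Δx = 7·4 + ½·11·4² = 116 m; v ends 51 m/s.
10–16 s: v starts 51 m/s; Δx = 51·6 + ½·-11·6² = 108 m; v ends -15 m/s.
16–22 s: v starts -15 m/s; Δx = -15·6 + ½·2·6² = -54 m; v ends -3 m/s.
x(22) = 6 + Σ Δx = 200 m.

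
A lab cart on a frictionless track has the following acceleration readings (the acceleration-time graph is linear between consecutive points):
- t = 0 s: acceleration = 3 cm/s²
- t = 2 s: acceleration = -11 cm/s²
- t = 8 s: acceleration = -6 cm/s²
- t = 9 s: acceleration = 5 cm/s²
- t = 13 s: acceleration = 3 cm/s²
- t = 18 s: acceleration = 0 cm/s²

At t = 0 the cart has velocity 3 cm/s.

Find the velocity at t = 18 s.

Δv equals the area under the a-t graph; then v = v₀ + Δv.
0–2 s: ½(3 + -11)(2) = -8 cm/s
2–8 s: ½(-11 + -6)(6) = -51 cm/s
8–9 s: ½(-6 + 5)(1) = -0.5 cm/s
9–13 s: ½(5 + 3)(4) = 16 cm/s
13–18 s: ½(3 + 0)(5) = 7.5 cm/s
Δv = -36 cm/s, so v(18) = 3 + (-36) = -33 cm/s.

-33 cm/s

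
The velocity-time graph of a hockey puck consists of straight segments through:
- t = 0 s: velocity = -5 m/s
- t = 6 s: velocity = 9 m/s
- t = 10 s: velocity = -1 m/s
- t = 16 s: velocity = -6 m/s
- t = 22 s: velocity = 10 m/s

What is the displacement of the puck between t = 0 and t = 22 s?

Displacement is the signed area under the v-t curve.
0–6 s: ½(-5 + 9)(6) = 12 m
6–10 s: ½(9 + -1)(4) = 16 m
10–16 s: ½(-1 + -6)(6) = -21 m
16–22 s: ½(-6 + 10)(6) = 12 m
Net displacement = 19 m

19 m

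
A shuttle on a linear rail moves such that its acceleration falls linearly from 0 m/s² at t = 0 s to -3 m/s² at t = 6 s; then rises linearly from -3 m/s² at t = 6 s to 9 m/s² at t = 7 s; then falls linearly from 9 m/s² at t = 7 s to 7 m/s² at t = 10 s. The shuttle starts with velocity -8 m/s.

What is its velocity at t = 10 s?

10 m/s

Δv equals the area under the a-t graph; then v = v₀ + Δv.
0–6 s: ½(0 + -3)(6) = -9 m/s
6–7 s: ½(-3 + 9)(1) = 3 m/s
7–10 s: ½(9 + 7)(3) = 24 m/s
Δv = 18 m/s, so v(10) = -8 + (18) = 10 m/s.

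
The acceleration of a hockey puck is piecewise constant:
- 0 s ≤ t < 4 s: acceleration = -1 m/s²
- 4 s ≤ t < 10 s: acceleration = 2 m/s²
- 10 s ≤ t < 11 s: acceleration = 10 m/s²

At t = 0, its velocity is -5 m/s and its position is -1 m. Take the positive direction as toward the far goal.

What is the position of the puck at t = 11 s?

-39 m

On each constant-a segment, Δv = aΔt and Δx = v₀Δt + ½aΔt²; chain segment to segment.
0–4 s: v starts -5 m/s; Δx = -5·4 + ½·-1·4² = -28 m; v ends -9 m/s.
4–10 s: v starts -9 m/s; Δx = -9·6 + ½·2·6² = -18 m; v ends 3 m/s.
10–11 s: v starts 3 m/s; Δx = 3·1 + ½·10·1² = 8 m; v ends 13 m/s.
x(11) = -1 + Σ Δx = -39 m.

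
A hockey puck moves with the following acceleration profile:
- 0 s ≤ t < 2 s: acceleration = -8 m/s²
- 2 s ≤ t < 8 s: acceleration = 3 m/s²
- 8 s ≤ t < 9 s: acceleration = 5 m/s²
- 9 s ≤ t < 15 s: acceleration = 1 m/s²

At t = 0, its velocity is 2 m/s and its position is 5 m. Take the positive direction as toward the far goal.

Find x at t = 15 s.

41.5 m

On each constant-a segment, Δv = aΔt and Δx = v₀Δt + ½aΔt²; chain segment to segment.
0–2 s: v starts 2 m/s; Δx = 2·2 + ½·-8·2² = -12 m; v ends -14 m/s.
2–8 s: v starts -14 m/s; Δx = -14·6 + ½·3·6² = -30 m; v ends 4 m/s.
8–9 s: v starts 4 m/s; Δx = 4·1 + ½·5·1² = 6.5 m; v ends 9 m/s.
9–15 s: v starts 9 m/s; Δx = 9·6 + ½·1·6² = 72 m; v ends 15 m/s.
x(15) = 5 + Σ Δx = 41.5 m.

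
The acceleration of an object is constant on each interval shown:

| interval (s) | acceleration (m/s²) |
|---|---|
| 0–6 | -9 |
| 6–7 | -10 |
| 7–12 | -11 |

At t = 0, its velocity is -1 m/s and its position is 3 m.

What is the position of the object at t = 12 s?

On each constant-a segment, Δv = aΔt and Δx = v₀Δt + ½aΔt²; chain segment to segment.
0–6 s: v starts -1 m/s; Δx = -1·6 + ½·-9·6² = -168 m; v ends -55 m/s.
6–7 s: v starts -55 m/s; Δx = -55·1 + ½·-10·1² = -60 m; v ends -65 m/s.
7–12 s: v starts -65 m/s; Δx = -65·5 + ½·-11·5² = -462.5 m; v ends -120 m/s.
x(12) = 3 + Σ Δx = -687.5 m.

-687.5 m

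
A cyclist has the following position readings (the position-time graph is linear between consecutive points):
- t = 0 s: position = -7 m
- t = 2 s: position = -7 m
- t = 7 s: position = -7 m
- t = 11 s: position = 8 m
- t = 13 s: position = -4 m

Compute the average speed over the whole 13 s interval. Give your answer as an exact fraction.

Average speed = (total path length)/(elapsed time); on a piecewise-linear x-t graph the path length is Σ|Δx|.
0–2 s: |Δx| = |-7 − -7| = 0 m
2–7 s: |Δx| = |-7 − -7| = 0 m
7–11 s: |Δx| = |8 − -7| = 15 m
11–13 s: |Δx| = |-4 − 8| = 12 m
Total path = 27 m; average speed = 27/13 = 27/13 m/s.

27/13 m/s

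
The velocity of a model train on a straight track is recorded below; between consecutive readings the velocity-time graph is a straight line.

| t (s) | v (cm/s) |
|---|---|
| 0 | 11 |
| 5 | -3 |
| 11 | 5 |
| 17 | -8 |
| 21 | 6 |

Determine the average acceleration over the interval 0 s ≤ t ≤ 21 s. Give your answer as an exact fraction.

-5/21 cm/s²

Average acceleration = Δv/Δt = (6 − 11)/(21 − 0) = -5/21 cm/s².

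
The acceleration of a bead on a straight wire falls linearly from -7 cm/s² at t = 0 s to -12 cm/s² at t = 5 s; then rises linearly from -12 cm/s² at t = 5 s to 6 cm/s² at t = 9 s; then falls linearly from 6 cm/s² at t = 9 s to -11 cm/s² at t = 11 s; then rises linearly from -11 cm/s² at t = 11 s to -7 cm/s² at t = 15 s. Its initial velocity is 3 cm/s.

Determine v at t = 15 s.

-97.5 cm/s

Δv equals the area under the a-t graph; then v = v₀ + Δv.
0–5 s: ½(-7 + -12)(5) = -47.5 cm/s
5–9 s: ½(-12 + 6)(4) = -12 cm/s
9–11 s: ½(6 + -11)(2) = -5 cm/s
11–15 s: ½(-11 + -7)(4) = -36 cm/s
Δv = -100.5 cm/s, so v(15) = 3 + (-100.5) = -97.5 cm/s.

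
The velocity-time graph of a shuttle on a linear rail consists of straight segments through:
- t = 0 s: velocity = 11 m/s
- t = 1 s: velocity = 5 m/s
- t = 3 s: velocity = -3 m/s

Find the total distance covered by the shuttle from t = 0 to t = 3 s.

12.25 m

Distance (not displacement) is the total path length: add the absolute areas under v-t.
0–1 s: |½(11 + 5)(1)| = 8 m
1–3 s: v = 0 at t = 2.25 s; triangle areas 3.125 + 1.125 = 4.25 m
Total distance = 12.25 m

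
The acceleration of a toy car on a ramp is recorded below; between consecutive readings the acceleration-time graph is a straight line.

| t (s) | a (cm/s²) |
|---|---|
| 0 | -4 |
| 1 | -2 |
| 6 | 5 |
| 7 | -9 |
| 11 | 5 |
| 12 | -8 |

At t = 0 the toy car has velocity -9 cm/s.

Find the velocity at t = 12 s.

Δv equals the area under the a-t graph; then v = v₀ + Δv.
0–1 s: ½(-4 + -2)(1) = -3 cm/s
1–6 s: ½(-2 + 5)(5) = 7.5 cm/s
6–7 s: ½(5 + -9)(1) = -2 cm/s
7–11 s: ½(-9 + 5)(4) = -8 cm/s
11–12 s: ½(5 + -8)(1) = -1.5 cm/s
Δv = -7 cm/s, so v(12) = -9 + (-7) = -16 cm/s.

-16 cm/s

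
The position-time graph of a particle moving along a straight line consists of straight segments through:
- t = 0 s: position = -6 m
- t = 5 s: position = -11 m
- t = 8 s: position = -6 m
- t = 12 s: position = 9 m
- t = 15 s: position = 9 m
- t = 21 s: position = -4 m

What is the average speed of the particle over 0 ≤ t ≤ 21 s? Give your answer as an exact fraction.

38/21 m/s

Average speed = (total path length)/(elapsed time); on a piecewise-linear x-t graph the path length is Σ|Δx|.
0–5 s: |Δx| = |-11 − -6| = 5 m
5–8 s: |Δx| = |-6 − -11| = 5 m
8–12 s: |Δx| = |9 − -6| = 15 m
12–15 s: |Δx| = |9 − 9| = 0 m
15–21 s: |Δx| = |-4 − 9| = 13 m
Total path = 38 m; average speed = 38/21 = 38/21 m/s.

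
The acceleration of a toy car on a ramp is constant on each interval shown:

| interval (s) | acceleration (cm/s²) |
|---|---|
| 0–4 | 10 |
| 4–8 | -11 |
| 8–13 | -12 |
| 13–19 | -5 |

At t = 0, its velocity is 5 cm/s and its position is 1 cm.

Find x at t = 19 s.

-396 cm

On each constant-a segment, Δv = aΔt and Δx = v₀Δt + ½aΔt²; chain segment to segment.
0–4 s: v starts 5 cm/s; Δx = 5·4 + ½·10·4² = 100 cm; v ends 45 cm/s.
4–8 s: v starts 45 cm/s; Δx = 45·4 + ½·-11·4² = 92 cm; v ends 1 cm/s.
8–13 s: v starts 1 cm/s; Δx = 1·5 + ½·-12·5² = -145 cm; v ends -59 cm/s.
13–19 s: v starts -59 cm/s; Δx = -59·6 + ½·-5·6² = -444 cm; v ends -89 cm/s.
x(19) = 1 + Σ Δx = -396 cm.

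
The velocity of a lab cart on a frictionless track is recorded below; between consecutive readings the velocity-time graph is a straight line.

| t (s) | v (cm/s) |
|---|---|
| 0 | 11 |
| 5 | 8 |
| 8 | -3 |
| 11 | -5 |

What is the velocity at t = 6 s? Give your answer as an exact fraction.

On 5–8 s the graph is linear from 8 to -3 cm/s: v(6) = 8 + (-3 − 8)·(6 − 5)/(8 − 5) = 13/3 cm/s.

13/3 cm/s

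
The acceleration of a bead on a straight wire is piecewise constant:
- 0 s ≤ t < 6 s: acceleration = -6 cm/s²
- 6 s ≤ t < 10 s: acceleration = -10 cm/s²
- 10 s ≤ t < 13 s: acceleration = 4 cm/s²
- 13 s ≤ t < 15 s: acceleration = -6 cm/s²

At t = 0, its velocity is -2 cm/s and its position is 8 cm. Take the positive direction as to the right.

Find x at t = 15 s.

On each constant-a segment, Δv = aΔt and Δx = v₀Δt + ½aΔt²; chain segment to segment.
0–6 s: v starts -2 cm/s; Δx = -2·6 + ½·-6·6² = -120 cm; v ends -38 cm/s.
6–10 s: v starts -38 cm/s; Δx = -38·4 + ½·-10·4² = -232 cm; v ends -78 cm/s.
10–13 s: v starts -78 cm/s; Δx = -78·3 + ½·4·3² = -216 cm; v ends -66 cm/s.
13–15 s: v starts -66 cm/s; Δx = -66·2 + ½·-6·2² = -144 cm; v ends -78 cm/s.
x(15) = 8 + Σ Δx = -704 cm.

-704 cm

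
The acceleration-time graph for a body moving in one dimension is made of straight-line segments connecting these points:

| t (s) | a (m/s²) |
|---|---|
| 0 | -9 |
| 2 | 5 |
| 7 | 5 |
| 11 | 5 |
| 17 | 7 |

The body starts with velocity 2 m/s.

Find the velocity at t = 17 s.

Δv equals the area under the a-t graph; then v = v₀ + Δv.
0–2 s: ½(-9 + 5)(2) = -4 m/s
2–7 s: 5 × 5 = 25 m/s
7–11 s: 5 × 4 = 20 m/s
11–17 s: ½(5 + 7)(6) = 36 m/s
Δv = 77 m/s, so v(17) = 2 + (77) = 79 m/s.

79 m/s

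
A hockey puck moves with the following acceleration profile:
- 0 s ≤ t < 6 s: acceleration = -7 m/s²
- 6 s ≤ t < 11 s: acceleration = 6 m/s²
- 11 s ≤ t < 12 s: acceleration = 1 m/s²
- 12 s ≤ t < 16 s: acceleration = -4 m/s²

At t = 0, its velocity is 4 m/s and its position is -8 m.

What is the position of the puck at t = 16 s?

On each constant-a segment, Δv = aΔt and Δx = v₀Δt + ½aΔt²; chain segment to segment.
0–6 s: v starts 4 m/s; Δx = 4·6 + ½·-7·6² = -102 m; v ends -38 m/s.
6–11 s: v starts -38 m/s; Δx = -38·5 + ½·6·5² = -115 m; v ends -8 m/s.
11–12 s: v starts -8 m/s; Δx = -8·1 + ½·1·1² = -7.5 m; v ends -7 m/s.
12–16 s: v starts -7 m/s; Δx = -7·4 + ½·-4·4² = -60 m; v ends -23 m/s.
x(16) = -8 + Σ Δx = -292.5 m.

-292.5 m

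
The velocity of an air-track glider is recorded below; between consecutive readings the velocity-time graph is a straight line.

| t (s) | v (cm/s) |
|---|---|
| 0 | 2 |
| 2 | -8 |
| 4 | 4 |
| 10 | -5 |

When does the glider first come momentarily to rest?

t = 0.4 s

v changes sign on 0–2 s (from 2 to -8); the graph is linear there, so v = 0 at t = 0 + (-2)·(2 − 0)/(-8 − 2) = 0.4 s.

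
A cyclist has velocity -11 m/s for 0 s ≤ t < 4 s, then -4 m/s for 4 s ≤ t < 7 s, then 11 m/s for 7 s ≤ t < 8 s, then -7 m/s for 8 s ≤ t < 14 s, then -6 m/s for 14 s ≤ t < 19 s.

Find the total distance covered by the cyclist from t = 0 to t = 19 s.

Total distance travelled is ∫|v| dt — sum the magnitudes of each area piece.
0–4 s: |-11| × 4 = 44 m
4–7 s: |-4| × 3 = 12 m
7–8 s: |11| × 1 = 11 m
8–14 s: |-7| × 6 = 42 m
14–19 s: |-6| × 5 = 30 m
Total distance = 139 m

139 m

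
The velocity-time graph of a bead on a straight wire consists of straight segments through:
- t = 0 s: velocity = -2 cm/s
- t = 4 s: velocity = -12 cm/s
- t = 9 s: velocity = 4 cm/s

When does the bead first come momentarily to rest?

v changes sign on 4–9 s (from -12 to 4); the graph is linear there, so v = 0 at t = 4 + (12)·(9 − 4)/(4 − -12) = 7.75 s.

t = 7.75 s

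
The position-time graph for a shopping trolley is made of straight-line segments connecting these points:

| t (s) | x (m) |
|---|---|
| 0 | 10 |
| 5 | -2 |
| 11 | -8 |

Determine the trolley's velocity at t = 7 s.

Velocity is the slope of the x-t graph on 5–11 s: (-8 − -2)/(11 − 5) = -1 m/s.

-1 m/s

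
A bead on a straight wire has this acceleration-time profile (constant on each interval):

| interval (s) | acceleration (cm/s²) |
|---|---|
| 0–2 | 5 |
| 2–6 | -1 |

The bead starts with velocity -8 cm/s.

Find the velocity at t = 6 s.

-2 cm/s

Δv equals the area under the a-t graph; then v = v₀ + Δv.
0–2 s: 5 × 2 = 10 cm/s
2–6 s: -1 × 4 = -4 cm/s
Δv = 6 cm/s, so v(6) = -8 + (6) = -2 cm/s.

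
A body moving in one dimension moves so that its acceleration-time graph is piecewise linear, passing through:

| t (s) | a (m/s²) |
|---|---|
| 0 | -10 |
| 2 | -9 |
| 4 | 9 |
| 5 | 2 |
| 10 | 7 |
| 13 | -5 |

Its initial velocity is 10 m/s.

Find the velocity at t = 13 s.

22 m/s

Δv equals the area under the a-t graph; then v = v₀ + Δv.
0–2 s: ½(-10 + -9)(2) = -19 m/s
2–4 s: ½(-9 + 9)(2) = 0 m/s
4–5 s: ½(9 + 2)(1) = 5.5 m/s
5–10 s: ½(2 + 7)(5) = 22.5 m/s
10–13 s: ½(7 + -5)(3) = 3 m/s
Δv = 12 m/s, so v(13) = 10 + (12) = 22 m/s.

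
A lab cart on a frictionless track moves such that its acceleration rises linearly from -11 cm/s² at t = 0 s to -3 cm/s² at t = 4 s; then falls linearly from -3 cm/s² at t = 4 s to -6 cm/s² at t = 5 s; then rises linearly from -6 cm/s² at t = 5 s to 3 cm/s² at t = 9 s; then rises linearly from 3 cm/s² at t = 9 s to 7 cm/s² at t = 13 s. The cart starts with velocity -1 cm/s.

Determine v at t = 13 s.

-19.5 cm/s

Δv equals the area under the a-t graph; then v = v₀ + Δv.
0–4 s: ½(-11 + -3)(4) = -28 cm/s
4–5 s: ½(-3 + -6)(1) = -4.5 cm/s
5–9 s: ½(-6 + 3)(4) = -6 cm/s
9–13 s: ½(3 + 7)(4) = 20 cm/s
Δv = -18.5 cm/s, so v(13) = -1 + (-18.5) = -19.5 cm/s.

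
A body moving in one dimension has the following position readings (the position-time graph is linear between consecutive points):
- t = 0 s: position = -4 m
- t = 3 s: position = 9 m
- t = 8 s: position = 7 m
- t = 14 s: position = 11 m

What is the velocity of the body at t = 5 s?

-0.4 m/s

Velocity is the slope of the x-t graph on 3–8 s: (7 − 9)/(8 − 3) = -0.4 m/s.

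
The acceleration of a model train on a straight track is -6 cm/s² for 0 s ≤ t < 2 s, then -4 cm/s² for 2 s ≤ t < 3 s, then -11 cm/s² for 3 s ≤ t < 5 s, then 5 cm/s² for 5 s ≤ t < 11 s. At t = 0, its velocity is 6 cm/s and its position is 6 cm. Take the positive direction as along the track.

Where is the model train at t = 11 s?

On each constant-a segment, Δv = aΔt and Δx = v₀Δt + ½aΔt²; chain segment to segment.
0–2 s: v starts 6 cm/s; Δx = 6·2 + ½·-6·2² = 0 cm; v ends -6 cm/s.
2–3 s: v starts -6 cm/s; Δx = -6·1 + ½·-4·1² = -8 cm; v ends -10 cm/s.
3–5 s: v starts -10 cm/s; Δx = -10·2 + ½·-11·2² = -42 cm; v ends -32 cm/s.
5–11 s: v starts -32 cm/s; Δx = -32·6 + ½·5·6² = -102 cm; v ends -2 cm/s.
x(11) = 6 + Σ Δx = -146 cm.

-146 cm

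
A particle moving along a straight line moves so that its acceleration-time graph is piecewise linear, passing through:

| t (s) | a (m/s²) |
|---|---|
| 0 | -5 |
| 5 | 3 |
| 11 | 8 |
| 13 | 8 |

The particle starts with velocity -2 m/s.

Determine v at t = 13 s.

42 m/s

Δv equals the area under the a-t graph; then v = v₀ + Δv.
0–5 s: ½(-5 + 3)(5) = -5 m/s
5–11 s: ½(3 + 8)(6) = 33 m/s
11–13 s: 8 × 2 = 16 m/s
Δv = 44 m/s, so v(13) = -2 + (44) = 42 m/s.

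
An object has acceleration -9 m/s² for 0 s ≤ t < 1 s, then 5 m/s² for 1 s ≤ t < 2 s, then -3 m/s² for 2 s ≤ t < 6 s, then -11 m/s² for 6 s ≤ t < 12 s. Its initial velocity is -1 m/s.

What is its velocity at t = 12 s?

-83 m/s

Δv equals the area under the a-t graph; then v = v₀ + Δv.
0–1 s: -9 × 1 = -9 m/s
1–2 s: 5 × 1 = 5 m/s
2–6 s: -3 × 4 = -12 m/s
6–12 s: -11 × 6 = -66 m/s
Δv = -82 m/s, so v(12) = -1 + (-82) = -83 m/s.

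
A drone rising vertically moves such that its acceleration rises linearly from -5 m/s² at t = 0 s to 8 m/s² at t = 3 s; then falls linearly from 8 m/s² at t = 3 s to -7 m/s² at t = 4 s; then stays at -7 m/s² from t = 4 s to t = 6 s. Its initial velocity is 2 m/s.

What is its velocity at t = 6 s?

Δv equals the area under the a-t graph; then v = v₀ + Δv.
0–3 s: ½(-5 + 8)(3) = 4.5 m/s
3–4 s: ½(8 + -7)(1) = 0.5 m/s
4–6 s: -7 × 2 = -14 m/s
Δv = -9 m/s, so v(6) = 2 + (-9) = -7 m/s.

-7 m/s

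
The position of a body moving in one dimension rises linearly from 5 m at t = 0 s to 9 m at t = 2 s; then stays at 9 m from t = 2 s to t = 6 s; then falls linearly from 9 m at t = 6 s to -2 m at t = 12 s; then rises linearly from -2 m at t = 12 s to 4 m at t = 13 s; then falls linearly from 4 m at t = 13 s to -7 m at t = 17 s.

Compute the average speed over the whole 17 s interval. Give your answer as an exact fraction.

32/17 m/s

Average speed = (total path length)/(elapsed time); on a piecewise-linear x-t graph the path length is Σ|Δx|.
0–2 s: |Δx| = |9 − 5| = 4 m
2–6 s: |Δx| = |9 − 9| = 0 m
6–12 s: |Δx| = |-2 − 9| = 11 m
12–13 s: |Δx| = |4 − -2| = 6 m
13–17 s: |Δx| = |-7 − 4| = 11 m
Total path = 32 m; average speed = 32/17 = 32/17 m/s.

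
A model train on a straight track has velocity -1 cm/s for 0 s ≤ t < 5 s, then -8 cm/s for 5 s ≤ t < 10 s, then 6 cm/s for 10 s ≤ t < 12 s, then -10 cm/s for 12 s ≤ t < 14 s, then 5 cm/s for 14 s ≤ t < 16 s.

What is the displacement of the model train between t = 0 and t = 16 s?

-43 cm

Net displacement equals the area under the velocity-time graph (areas below the axis count negative).
0–5 s: -1 × 5 = -5 cm
5–10 s: -8 × 5 = -40 cm
10–12 s: 6 × 2 = 12 cm
12–14 s: -10 × 2 = -20 cm
14–16 s: 5 × 2 = 10 cm
Net displacement = -43 cm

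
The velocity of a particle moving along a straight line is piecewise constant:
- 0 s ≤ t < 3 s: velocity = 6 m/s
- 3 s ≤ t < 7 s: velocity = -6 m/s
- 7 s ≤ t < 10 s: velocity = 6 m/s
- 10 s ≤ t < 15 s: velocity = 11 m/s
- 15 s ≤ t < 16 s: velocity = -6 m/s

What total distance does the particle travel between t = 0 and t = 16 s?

121 m

Distance (not displacement) is the total path length: add the absolute areas under v-t.
0–3 s: |6| × 3 = 18 m
3–7 s: |-6| × 4 = 24 m
7–10 s: |6| × 3 = 18 m
10–15 s: |11| × 5 = 55 m
15–16 s: |-6| × 1 = 6 m
Total distance = 121 m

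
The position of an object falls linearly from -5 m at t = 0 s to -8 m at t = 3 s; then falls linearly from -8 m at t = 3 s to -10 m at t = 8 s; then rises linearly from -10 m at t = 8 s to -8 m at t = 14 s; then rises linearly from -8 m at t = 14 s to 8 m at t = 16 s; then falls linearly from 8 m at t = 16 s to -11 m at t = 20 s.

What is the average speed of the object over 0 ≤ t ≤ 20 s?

Average speed = (total path length)/(elapsed time); on a piecewise-linear x-t graph the path length is Σ|Δx|.
0–3 s: |Δx| = |-8 − -5| = 3 m
3–8 s: |Δx| = |-10 − -8| = 2 m
8–14 s: |Δx| = |-8 − -10| = 2 m
14–16 s: |Δx| = |8 − -8| = 16 m
16–20 s: |Δx| = |-11 − 8| = 19 m
Total path = 42 m; average speed = 42/20 = 2.1 m/s.

2.1 m/s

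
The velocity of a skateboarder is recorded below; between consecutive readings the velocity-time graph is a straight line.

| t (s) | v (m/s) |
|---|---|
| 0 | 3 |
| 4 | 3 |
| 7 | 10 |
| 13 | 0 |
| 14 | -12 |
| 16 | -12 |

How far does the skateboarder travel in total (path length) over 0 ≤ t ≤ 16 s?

91.5 m

Total distance travelled is ∫|v| dt — sum the magnitudes of each area piece.
0–4 s: |3| × 4 = 12 m
4–7 s: |½(3 + 10)(3)| = 19.5 m
7–13 s: |½(10 + 0)(6)| = 30 m
13–14 s: |½(0 + -12)(1)| = 6 m
14–16 s: |-12| × 2 = 24 m
Total distance = 91.5 m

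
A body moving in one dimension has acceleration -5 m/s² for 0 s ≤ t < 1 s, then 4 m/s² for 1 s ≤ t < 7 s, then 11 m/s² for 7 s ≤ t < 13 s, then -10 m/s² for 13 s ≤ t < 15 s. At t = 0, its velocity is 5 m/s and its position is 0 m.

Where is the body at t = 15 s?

576.5 m

On each constant-a segment, Δv = aΔt and Δx = v₀Δt + ½aΔt²; chain segment to segment.
0–1 s: v starts 5 m/s; Δx = 5·1 + ½·-5·1² = 2.5 m; v ends 0 m/s.
1–7 s: v starts 0 m/s; Δx = 0·6 + ½·4·6² = 72 m; v ends 24 m/s.
7–13 s: v starts 24 m/s; Δx = 24·6 + ½·11·6² = 342 m; v ends 90 m/s.
13–15 s: v starts 90 m/s; Δx = 90·2 + ½·-10·2² = 160 m; v ends 70 m/s.
x(15) = 0 + Σ Δx = 576.5 m.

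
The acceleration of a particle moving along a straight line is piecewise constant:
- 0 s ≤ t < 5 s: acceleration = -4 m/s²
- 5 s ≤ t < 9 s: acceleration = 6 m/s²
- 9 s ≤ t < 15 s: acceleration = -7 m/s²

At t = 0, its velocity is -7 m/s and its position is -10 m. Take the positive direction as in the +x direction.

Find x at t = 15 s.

-299 m

On each constant-a segment, Δv = aΔt and Δx = v₀Δt + ½aΔt²; chain segment to segment.
0–5 s: v starts -7 m/s; Δx = -7·5 + ½·-4·5² = -85 m; v ends -27 m/s.
5–9 s: v starts -27 m/s; Δx = -27·4 + ½·6·4² = -60 m; v ends -3 m/s.
9–15 s: v starts -3 m/s; Δx = -3·6 + ½·-7·6² = -144 m; v ends -45 m/s.
x(15) = -10 + Σ Δx = -299 m.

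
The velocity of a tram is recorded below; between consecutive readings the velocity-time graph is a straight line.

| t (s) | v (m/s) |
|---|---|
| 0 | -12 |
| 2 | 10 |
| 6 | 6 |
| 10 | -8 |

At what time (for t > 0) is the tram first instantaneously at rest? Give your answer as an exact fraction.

t = 12/11 s

v changes sign on 0–2 s (from -12 to 10); the graph is linear there, so v = 0 at t = 0 + (12)·(2 − 0)/(10 − -12) = 12/11 s.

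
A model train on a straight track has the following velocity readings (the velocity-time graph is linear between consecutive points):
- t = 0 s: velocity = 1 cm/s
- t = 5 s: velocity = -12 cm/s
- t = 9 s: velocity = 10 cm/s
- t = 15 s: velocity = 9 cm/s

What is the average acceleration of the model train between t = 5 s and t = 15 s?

Average acceleration = Δv/Δt = (9 − -12)/(15 − 5) = 2.1 cm/s².

2.1 cm/s²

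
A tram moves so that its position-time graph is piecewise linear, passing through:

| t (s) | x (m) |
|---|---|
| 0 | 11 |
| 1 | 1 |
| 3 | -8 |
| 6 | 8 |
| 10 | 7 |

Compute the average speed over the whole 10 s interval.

Average speed = (total path length)/(elapsed time); on a piecewise-linear x-t graph the path length is Σ|Δx|.
0–1 s: |Δx| = |1 − 11| = 10 m
1–3 s: |Δx| = |-8 − 1| = 9 m
3–6 s: |Δx| = |8 − -8| = 16 m
6–10 s: |Δx| = |7 − 8| = 1 m
Total path = 36 m; average speed = 36/10 = 3.6 m/s.

3.6 m/s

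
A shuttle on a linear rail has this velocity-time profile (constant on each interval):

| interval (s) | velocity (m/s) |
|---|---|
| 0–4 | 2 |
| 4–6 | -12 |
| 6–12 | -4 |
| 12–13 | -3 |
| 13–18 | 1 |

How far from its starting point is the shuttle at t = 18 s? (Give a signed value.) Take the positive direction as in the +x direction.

Net displacement equals the area under the velocity-time graph (areas below the axis count negative).
0–4 s: 2 × 4 = 8 m
4–6 s: -12 × 2 = -24 m
6–12 s: -4 × 6 = -24 m
12–13 s: -3 × 1 = -3 m
13–18 s: 1 × 5 = 5 m
Net displacement = -38 m

-38 m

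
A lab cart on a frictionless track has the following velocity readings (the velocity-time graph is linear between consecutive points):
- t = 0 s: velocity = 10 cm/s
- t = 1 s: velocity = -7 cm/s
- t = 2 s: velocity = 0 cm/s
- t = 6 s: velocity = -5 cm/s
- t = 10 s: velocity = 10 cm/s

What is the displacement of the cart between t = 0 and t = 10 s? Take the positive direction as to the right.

-2 cm

Net displacement equals the area under the velocity-time graph (areas below the axis count negative).
0–1 s: ½(10 + -7)(1) = 1.5 cm
1–2 s: ½(-7 + 0)(1) = -3.5 cm
2–6 s: ½(0 + -5)(4) = -10 cm
6–10 s: ½(-5 + 10)(4) = 10 cm
Net displacement = -2 cm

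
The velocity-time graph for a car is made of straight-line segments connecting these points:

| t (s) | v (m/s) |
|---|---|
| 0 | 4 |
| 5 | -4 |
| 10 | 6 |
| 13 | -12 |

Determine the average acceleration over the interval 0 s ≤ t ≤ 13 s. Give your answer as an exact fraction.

Average acceleration = Δv/Δt = (-12 − 4)/(13 − 0) = -16/13 m/s².

-16/13 m/s²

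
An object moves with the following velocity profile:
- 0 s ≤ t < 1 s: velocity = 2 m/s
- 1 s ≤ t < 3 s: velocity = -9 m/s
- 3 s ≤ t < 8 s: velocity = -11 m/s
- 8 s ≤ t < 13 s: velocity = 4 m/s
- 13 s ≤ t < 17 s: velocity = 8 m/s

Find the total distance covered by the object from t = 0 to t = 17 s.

127 m

Distance (not displacement) is the total path length: add the absolute areas under v-t.
0–1 s: |2| × 1 = 2 m
1–3 s: |-9| × 2 = 18 m
3–8 s: |-11| × 5 = 55 m
8–13 s: |4| × 5 = 20 m
13–17 s: |8| × 4 = 32 m
Total distance = 127 m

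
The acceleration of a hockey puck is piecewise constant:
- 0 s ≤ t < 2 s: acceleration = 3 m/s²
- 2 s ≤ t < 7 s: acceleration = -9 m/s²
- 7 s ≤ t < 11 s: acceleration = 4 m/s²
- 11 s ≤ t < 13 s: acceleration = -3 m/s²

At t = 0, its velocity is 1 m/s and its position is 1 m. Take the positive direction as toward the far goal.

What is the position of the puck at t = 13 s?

On each constant-a segment, Δv = aΔt and Δx = v₀Δt + ½aΔt²; chain segment to segment.
0–2 s: v starts 1 m/s; Δx = 1·2 + ½·3·2² = 8 m; v ends 7 m/s.
2–7 s: v starts 7 m/s; Δx = 7·5 + ½·-9·5² = -77.5 m; v ends -38 m/s.
7–11 s: v starts -38 m/s; Δx = -38·4 + ½·4·4² = -120 m; v ends -22 m/s.
11–13 s: v starts -22 m/s; Δx = -22·2 + ½·-3·2² = -50 m; v ends -28 m/s.
x(13) = 1 + Σ Δx = -238.5 m.

-238.5 m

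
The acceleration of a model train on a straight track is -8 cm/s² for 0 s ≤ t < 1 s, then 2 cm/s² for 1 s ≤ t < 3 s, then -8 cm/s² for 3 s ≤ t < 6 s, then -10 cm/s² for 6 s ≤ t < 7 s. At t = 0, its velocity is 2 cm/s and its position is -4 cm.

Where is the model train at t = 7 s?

-87 cm

On each constant-a segment, Δv = aΔt and Δx = v₀Δt + ½aΔt²; chain segment to segment.
0–1 s: v starts 2 cm/s; Δx = 2·1 + ½·-8·1² = -2 cm; v ends -6 cm/s.
1–3 s: v starts -6 cm/s; Δx = -6·2 + ½·2·2² = -8 cm; v ends -2 cm/s.
3–6 s: v starts -2 cm/s; Δx = -2·3 + ½·-8·3² = -42 cm; v ends -26 cm/s.
6–7 s: v starts -26 cm/s; Δx = -26·1 + ½·-10·1² = -31 cm; v ends -36 cm/s.
x(7) = -4 + Σ Δx = -87 cm.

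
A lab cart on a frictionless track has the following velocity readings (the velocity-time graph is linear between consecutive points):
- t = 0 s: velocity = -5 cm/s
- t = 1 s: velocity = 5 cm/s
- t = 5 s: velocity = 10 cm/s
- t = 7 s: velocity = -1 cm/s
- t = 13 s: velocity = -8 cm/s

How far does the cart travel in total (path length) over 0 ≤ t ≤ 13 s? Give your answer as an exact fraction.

1511/22 cm

Total distance travelled is ∫|v| dt — sum the magnitudes of each area piece.
0–1 s: v = 0 at t = 0.5 s; triangle areas 1.25 + 1.25 = 2.5 cm
1–5 s: |½(5 + 10)(4)| = 30 cm
5–7 s: v = 0 at t = 75/11 s; triangle areas 100/11 + 1/11 = 101/11 cm
7–13 s: |½(-1 + -8)(6)| = 27 cm
Total distance = 1511/22 cm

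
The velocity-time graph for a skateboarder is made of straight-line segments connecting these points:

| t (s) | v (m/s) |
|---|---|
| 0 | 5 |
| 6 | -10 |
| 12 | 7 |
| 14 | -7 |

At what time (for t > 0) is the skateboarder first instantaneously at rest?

t = 2 s

v changes sign on 0–6 s (from 5 to -10); the graph is linear there, so v = 0 at t = 0 + (-5)·(6 − 0)/(-10 − 5) = 2 s.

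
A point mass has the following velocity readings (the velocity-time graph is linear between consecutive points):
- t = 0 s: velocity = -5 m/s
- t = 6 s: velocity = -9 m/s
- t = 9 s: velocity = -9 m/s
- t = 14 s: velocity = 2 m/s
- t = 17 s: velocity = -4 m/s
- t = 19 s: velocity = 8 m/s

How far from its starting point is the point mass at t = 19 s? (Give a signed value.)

-85.5 m

Net displacement equals the area under the velocity-time graph (areas below the axis count negative).
0–6 s: ½(-5 + -9)(6) = -42 m
6–9 s: -9 × 3 = -27 m
9–14 s: ½(-9 + 2)(5) = -17.5 m
14–17 s: ½(2 + -4)(3) = -3 m
17–19 s: ½(-4 + 8)(2) = 4 m
Net displacement = -85.5 m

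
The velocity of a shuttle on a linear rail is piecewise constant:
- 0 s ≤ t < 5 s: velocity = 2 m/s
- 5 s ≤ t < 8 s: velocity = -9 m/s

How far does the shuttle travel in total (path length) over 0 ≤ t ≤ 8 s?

37 m

Distance (not displacement) is the total path length: add the absolute areas under v-t.
0–5 s: |2| × 5 = 10 m
5–8 s: |-9| × 3 = 27 m
Total distance = 37 m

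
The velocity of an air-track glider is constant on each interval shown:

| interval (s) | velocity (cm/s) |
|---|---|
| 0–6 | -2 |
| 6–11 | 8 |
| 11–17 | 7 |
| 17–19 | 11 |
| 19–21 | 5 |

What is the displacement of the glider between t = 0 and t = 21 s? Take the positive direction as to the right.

Displacement is the signed area under the v-t curve.
0–6 s: -2 × 6 = -12 cm
6–11 s: 8 × 5 = 40 cm
11–17 s: 7 × 6 = 42 cm
17–19 s: 11 × 2 = 22 cm
19–21 s: 5 × 2 = 10 cm
Net displacement = 102 cm

102 cm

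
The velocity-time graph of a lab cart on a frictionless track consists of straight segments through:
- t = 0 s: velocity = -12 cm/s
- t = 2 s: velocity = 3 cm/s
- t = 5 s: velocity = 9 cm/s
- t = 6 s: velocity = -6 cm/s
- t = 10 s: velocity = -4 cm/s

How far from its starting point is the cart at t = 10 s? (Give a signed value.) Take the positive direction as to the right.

-9.5 cm

Displacement is the signed area under the v-t curve.
0–2 s: ½(-12 + 3)(2) = -9 cm
2–5 s: ½(3 + 9)(3) = 18 cm
5–6 s: ½(9 + -6)(1) = 1.5 cm
6–10 s: ½(-6 + -4)(4) = -20 cm
Net displacement = -9.5 cm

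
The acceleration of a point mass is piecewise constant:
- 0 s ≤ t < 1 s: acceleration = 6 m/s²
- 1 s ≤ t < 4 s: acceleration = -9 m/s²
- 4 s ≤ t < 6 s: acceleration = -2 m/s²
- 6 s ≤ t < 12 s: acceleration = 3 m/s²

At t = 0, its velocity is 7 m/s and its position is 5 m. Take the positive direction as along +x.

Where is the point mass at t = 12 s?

On each constant-a segment, Δv = aΔt and Δx = v₀Δt + ½aΔt²; chain segment to segment.
0–1 s: v starts 7 m/s; Δx = 7·1 + ½·6·1² = 10 m; v ends 13 m/s.
1–4 s: v starts 13 m/s; Δx = 13·3 + ½·-9·3² = -1.5 m; v ends -14 m/s.
4–6 s: v starts -14 m/s; Δx = -14·2 + ½·-2·2² = -32 m; v ends -18 m/s.
6–12 s: v starts -18 m/s; Δx = -18·6 + ½·3·6² = -54 m; v ends 0 m/s.
x(12) = 5 + Σ Δx = -72.5 m.

-72.5 m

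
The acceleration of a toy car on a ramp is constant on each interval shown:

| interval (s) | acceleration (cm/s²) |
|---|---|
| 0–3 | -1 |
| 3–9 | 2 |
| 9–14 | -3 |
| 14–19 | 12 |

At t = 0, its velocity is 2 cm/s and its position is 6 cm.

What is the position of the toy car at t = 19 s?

185 cm

On each constant-a segment, Δv = aΔt and Δx = v₀Δt + ½aΔt²; chain segment to segment.
0–3 s: v starts 2 cm/s; Δx = 2·3 + ½·-1·3² = 1.5 cm; v ends -1 cm/s.
3–9 s: v starts -1 cm/s; Δx = -1·6 + ½·2·6² = 30 cm; v ends 11 cm/s.
9–14 s: v starts 11 cm/s; Δx = 11·5 + ½·-3·5² = 17.5 cm; v ends -4 cm/s.
14–19 s: v starts -4 cm/s; Δx = -4·5 + ½·12·5² = 130 cm; v ends 56 cm/s.
x(19) = 6 + Σ Δx = 185 cm.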